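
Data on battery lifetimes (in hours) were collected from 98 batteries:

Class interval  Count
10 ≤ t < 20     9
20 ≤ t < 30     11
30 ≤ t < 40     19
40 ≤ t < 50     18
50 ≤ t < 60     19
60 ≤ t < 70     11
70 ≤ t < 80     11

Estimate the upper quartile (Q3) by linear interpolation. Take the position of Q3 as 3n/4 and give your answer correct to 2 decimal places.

58.68

Cumulative frequencies: 9, 20, 39, 57, 76, 87, 98
n = 98; position = 3n/4 = 73.5.
This falls in the class 50 ≤ t < 60: L = 50, F = 57, f = 19, h = 10.
Upper quartile ≈ 50 + ((73.5 − 57) / 19) × 10 = 58.6842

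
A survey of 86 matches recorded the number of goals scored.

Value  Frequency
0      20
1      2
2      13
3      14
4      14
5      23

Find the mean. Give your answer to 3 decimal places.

Values: 0, 1, 2, 3, 4, 5
Σfx = 20×0 + 2×1 + 13×2 + 14×3 + 14×4 + 23×5 = 241
n = Σf = 86
Mean = 241 / 86 = 2.8023

2.802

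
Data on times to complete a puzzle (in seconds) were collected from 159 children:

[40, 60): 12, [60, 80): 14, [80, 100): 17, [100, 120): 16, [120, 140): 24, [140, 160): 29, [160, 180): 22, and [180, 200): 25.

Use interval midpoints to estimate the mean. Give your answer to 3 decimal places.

Midpoints: 50, 70, 90, 110, 130, 150, 170, 190
Σfm = 12×50 + 14×70 + 17×90 + 16×110 + 24×130 + 29×150 + 22×170 + 25×190 = 20830
n = Σf = 159
Mean = 20830 / 159 = 131.0063

131.006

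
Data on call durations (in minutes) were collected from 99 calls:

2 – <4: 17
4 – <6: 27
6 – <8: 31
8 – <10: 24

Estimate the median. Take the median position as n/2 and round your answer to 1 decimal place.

Cumulative frequencies: 17, 44, 75, 99
n = 99; position = n/2 = 49.5.
This falls in the class 6 – <8: L = 6, F = 44, f = 31, h = 2.
Median ≈ 6 + ((49.5 − 44) / 31) × 2 = 6.3548

6.4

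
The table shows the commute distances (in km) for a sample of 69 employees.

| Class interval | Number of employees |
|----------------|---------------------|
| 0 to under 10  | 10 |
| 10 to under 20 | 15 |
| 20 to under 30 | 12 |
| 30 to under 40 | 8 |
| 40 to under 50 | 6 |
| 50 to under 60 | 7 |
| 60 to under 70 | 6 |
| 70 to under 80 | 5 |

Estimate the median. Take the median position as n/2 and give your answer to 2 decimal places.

27.92

Cumulative frequencies: 10, 25, 37, 45, 51, 58, 64, 69
n = 69; position = n/2 = 34.5.
This falls in the class 20 to under 30: L = 20, F = 25, f = 12, h = 10.
Median ≈ 20 + ((34.5 − 25) / 12) × 10 = 27.9167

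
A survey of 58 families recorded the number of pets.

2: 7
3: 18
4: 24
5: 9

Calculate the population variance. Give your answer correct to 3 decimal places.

Values: 2, 3, 4, 5
n = 58, Σfx = 209, mean = 3.6034
Σfx² = 799
Σf(x − x̄)² = Σfx² − (Σfx)²/n = 799 − 209²/58 = 45.8793
Population variance = 45.8793 / 58 = 0.7910

0.791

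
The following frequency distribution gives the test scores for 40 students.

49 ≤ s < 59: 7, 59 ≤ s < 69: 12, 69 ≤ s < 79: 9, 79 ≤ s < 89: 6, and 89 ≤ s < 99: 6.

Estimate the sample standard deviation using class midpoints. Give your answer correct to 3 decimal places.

Midpoints: 54, 64, 74, 84, 94
n = 40, Σfm = 2880, mean = 72.0000
Σfm² = 214200
Σf(m − x̄)² = Σfm² − (Σfm)²/n = 214200 − 2880²/40 = 6840.0000
Sample variance = 6840.0000 / 39 = 175.3846
Standard deviation = √175.3846 = 13.2433

13.243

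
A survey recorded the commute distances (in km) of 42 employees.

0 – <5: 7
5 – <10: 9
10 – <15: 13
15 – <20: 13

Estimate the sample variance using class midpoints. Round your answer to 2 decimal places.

Midpoints: 2.5, 7.5, 12.5, 17.5
n = 42, Σfm = 475, mean = 11.3095
Σfm² = 6562.5
Σf(m − x̄)² = Σfm² − (Σfm)²/n = 6562.5 − 475²/42 = 1190.4762
Sample variance = 1190.4762 / 41 = 29.0360

29.04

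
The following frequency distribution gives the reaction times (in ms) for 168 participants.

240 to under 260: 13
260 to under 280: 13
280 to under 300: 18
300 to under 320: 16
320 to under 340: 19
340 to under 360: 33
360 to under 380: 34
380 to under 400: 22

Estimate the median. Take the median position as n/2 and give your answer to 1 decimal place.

Cumulative frequencies: 13, 26, 44, 60, 79, 112, 146, 168
n = 168; position = n/2 = 84.
This falls in the class 340 to under 360: L = 340, F = 79, f = 33, h = 20.
Median ≈ 340 + ((84 − 79) / 33) × 20 = 343.0303

343.0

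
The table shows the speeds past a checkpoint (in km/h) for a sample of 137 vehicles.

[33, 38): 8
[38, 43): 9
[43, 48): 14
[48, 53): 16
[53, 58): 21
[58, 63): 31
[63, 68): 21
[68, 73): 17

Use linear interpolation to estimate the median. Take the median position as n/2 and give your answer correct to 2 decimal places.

Cumulative frequencies: 8, 17, 31, 47, 68, 99, 120, 137
n = 137; position = n/2 = 68.5.
This falls in the class [58, 63): L = 58, F = 68, f = 31, h = 5.
Median ≈ 58 + ((68.5 − 68) / 31) × 5 = 58.0806

58.08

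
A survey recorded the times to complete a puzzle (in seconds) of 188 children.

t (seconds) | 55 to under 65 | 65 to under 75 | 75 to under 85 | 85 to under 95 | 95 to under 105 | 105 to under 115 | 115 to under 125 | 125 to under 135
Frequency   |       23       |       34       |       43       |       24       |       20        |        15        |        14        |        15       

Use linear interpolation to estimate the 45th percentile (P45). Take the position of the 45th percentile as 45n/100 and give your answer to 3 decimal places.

81.419

Cumulative frequencies: 23, 57, 100, 124, 144, 159, 173, 188
n = 188; position = 45n/100 = 84.6.
This falls in the class 75 to under 85: L = 75, F = 57, f = 43, h = 10.
45th percentile ≈ 75 + ((84.6 − 57) / 43) × 10 = 81.4186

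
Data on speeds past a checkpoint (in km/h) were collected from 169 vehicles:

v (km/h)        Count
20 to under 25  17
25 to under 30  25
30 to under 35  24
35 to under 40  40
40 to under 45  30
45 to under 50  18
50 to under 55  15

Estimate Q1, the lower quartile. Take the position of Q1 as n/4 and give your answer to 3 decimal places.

Cumulative frequencies: 17, 42, 66, 106, 136, 154, 169
n = 169; position = n/4 = 42.25.
This falls in the class 30 to under 35: L = 30, F = 42, f = 24, h = 5.
Lower quartile ≈ 30 + ((42.25 − 42) / 24) × 5 = 30.0521

30.052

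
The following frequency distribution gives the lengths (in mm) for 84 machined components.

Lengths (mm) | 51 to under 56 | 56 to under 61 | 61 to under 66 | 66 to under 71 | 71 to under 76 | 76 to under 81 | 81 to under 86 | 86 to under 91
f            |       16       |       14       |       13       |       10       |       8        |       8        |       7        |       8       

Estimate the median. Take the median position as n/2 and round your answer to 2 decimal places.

65.62

Cumulative frequencies: 16, 30, 43, 53, 61, 69, 76, 84
n = 84; position = n/2 = 42.
This falls in the class 61 to under 66: L = 61, F = 30, f = 13, h = 5.
Median ≈ 61 + ((42 − 30) / 13) × 5 = 65.6154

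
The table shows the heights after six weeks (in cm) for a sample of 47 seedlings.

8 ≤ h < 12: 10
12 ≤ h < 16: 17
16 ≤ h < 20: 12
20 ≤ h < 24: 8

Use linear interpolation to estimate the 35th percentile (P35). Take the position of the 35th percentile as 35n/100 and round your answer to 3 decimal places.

13.518

Cumulative frequencies: 10, 27, 39, 47
n = 47; position = 35n/100 = 16.45.
This falls in the class 12 ≤ h < 16: L = 12, F = 10, f = 17, h = 4.
35th percentile ≈ 12 + ((16.45 − 10) / 17) × 4 = 13.5176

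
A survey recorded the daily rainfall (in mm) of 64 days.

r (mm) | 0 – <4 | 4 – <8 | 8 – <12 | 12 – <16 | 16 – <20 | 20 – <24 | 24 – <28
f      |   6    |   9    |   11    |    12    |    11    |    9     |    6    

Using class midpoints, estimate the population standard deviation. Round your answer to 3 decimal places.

7.106

Midpoints: 2, 6, 10, 14, 18, 22, 26
n = 64, Σfm = 896, mean = 14.0000
Σfm² = 15776
Σf(m − x̄)² = Σfm² − (Σfm)²/n = 15776 − 896²/64 = 3232.0000
Population variance = 3232.0000 / 64 = 50.5000
Standard deviation = √50.5000 = 7.1063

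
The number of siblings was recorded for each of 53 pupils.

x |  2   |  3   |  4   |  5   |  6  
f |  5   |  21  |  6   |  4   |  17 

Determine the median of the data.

4

Cumulative frequencies: 5, 26, 32, 36, 53
n = 53, so the median is the value in position (n+1)/2 = 27.
Position 27 falls at value 4.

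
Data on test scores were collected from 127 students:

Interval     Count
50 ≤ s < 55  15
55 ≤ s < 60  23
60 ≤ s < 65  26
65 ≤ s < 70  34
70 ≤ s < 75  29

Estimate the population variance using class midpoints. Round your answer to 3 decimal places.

Midpoints: 52.5, 57.5, 62.5, 67.5, 72.5
n = 127, Σfm = 8132.5, mean = 64.0354
Σfm² = 526293.75
Σf(m − x̄)² = Σfm² − (Σfm)²/n = 526293.75 − 8132.5²/127 = 5525.5906
Population variance = 5525.5906 / 127 = 43.5086

43.509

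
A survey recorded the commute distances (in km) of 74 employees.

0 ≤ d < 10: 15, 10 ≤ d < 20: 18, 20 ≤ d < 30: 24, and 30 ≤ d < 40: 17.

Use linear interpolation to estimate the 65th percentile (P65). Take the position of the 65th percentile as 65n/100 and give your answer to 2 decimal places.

26.29

Cumulative frequencies: 15, 33, 57, 74
n = 74; position = 65n/100 = 48.1.
This falls in the class 20 ≤ d < 30: L = 20, F = 33, f = 24, h = 10.
65th percentile ≈ 20 + ((48.1 − 33) / 24) × 10 = 26.2917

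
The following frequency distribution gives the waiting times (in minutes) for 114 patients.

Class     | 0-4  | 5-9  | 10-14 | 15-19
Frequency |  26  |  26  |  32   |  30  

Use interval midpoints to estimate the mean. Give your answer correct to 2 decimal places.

Midpoints: 2, 7, 12, 17
Σfm = 26×2 + 26×7 + 32×12 + 30×17 = 1128
n = Σf = 114
Mean = 1128 / 114 = 9.8947

9.89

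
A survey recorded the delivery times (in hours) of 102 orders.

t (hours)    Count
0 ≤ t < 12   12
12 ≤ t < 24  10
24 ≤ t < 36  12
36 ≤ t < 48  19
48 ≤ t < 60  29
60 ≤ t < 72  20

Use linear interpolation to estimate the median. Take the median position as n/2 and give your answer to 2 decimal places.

Cumulative frequencies: 12, 22, 34, 53, 82, 102
n = 102; position = n/2 = 51.
This falls in the class 36 ≤ t < 48: L = 36, F = 34, f = 19, h = 12.
Median ≈ 36 + ((51 − 34) / 19) × 12 = 46.7368

46.74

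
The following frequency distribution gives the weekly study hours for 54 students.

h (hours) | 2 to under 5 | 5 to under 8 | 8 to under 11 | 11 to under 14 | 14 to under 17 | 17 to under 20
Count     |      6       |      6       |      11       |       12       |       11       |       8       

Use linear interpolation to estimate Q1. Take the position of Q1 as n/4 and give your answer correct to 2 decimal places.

Cumulative frequencies: 6, 12, 23, 35, 46, 54
n = 54; position = n/4 = 13.5.
This falls in the class 8 to under 11: L = 8, F = 12, f = 11, h = 3.
Lower quartile ≈ 8 + ((13.5 − 12) / 11) × 3 = 8.4091

8.41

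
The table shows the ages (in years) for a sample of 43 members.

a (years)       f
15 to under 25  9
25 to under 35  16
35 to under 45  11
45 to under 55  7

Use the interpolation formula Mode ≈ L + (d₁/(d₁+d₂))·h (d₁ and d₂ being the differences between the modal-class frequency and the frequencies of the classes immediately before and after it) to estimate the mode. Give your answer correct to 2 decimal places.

30.83

Modal class: 25 to under 35 (highest frequency 16).
d₁ = 16 − 9 = 7, d₂ = 16 − 11 = 5
Mode ≈ 25 + (7/(7+5)) × 10 = 25 + 5.8333 = 30.8333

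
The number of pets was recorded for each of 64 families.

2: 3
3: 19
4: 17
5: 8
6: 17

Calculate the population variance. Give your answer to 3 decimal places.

1.601

Values: 2, 3, 4, 5, 6
n = 64, Σfx = 273, mean = 4.2656
Σfx² = 1267
Σf(x − x̄)² = Σfx² − (Σfx)²/n = 1267 − 273²/64 = 102.4844
Population variance = 102.4844 / 64 = 1.6013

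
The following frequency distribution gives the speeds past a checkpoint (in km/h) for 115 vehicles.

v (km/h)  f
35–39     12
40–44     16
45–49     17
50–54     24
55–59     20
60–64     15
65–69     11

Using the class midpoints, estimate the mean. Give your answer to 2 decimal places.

Midpoints: 37, 42, 47, 52, 57, 62, 67
Σfm = 12×37 + 16×42 + 17×47 + 24×52 + 20×57 + 15×62 + 11×67 = 5970
n = Σf = 115
Mean = 5970 / 115 = 51.9130

51.91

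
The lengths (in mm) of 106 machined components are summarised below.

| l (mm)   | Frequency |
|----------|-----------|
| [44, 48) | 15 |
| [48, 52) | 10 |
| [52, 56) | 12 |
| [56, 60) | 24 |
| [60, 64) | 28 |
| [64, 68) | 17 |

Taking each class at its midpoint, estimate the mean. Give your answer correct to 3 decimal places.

57.434

Midpoints: 46, 50, 54, 58, 62, 66
Σfm = 15×46 + 10×50 + 12×54 + 24×58 + 28×62 + 17×66 = 6088
n = Σf = 106
Mean = 6088 / 106 = 57.4340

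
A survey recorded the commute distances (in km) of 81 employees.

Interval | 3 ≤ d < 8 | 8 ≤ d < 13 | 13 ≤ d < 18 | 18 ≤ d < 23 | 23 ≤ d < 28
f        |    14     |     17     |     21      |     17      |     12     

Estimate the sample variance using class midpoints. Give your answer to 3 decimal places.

Midpoints: 5.5, 10.5, 15.5, 20.5, 25.5
n = 81, Σfm = 1235.5, mean = 15.2531
Σfm² = 22290.25
Σf(m − x̄)² = Σfm² − (Σfm)²/n = 22290.25 − 1235.5²/81 = 3445.0617
Sample variance = 3445.0617 / 80 = 43.0633

43.063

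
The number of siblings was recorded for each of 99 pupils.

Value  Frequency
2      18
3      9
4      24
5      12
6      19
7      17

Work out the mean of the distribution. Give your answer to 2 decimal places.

4.57

Values: 2, 3, 4, 5, 6, 7
Σfx = 18×2 + 9×3 + 24×4 + 12×5 + 19×6 + 17×7 = 452
n = Σf = 99
Mean = 452 / 99 = 4.5657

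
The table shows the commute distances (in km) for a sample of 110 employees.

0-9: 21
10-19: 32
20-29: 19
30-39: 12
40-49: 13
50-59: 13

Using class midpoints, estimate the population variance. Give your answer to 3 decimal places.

269.926

Midpoints: 4.5, 14.5, 24.5, 34.5, 44.5, 54.5
n = 110, Σfm = 2725, mean = 24.7727
Σfm² = 97197.5
Σf(m − x̄)² = Σfm² − (Σfm)²/n = 97197.5 − 2725²/110 = 29691.8182
Population variance = 29691.8182 / 110 = 269.9256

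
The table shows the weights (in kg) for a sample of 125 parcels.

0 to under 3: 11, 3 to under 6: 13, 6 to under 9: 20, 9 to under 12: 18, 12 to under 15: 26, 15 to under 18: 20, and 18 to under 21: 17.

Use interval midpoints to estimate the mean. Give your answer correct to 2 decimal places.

Midpoints: 1.5, 4.5, 7.5, 10.5, 13.5, 16.5, 19.5
Σfm = 11×1.5 + 13×4.5 + 20×7.5 + 18×10.5 + 26×13.5 + 20×16.5 + 17×19.5 = 1426.5
n = Σf = 125
Mean = 1426.5 / 125 = 11.4120

11.41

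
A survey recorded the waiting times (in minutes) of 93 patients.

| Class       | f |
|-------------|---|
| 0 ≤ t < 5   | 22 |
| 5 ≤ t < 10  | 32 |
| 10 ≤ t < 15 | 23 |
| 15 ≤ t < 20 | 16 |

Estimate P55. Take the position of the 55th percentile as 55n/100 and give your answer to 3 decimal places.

Cumulative frequencies: 22, 54, 77, 93
n = 93; position = 55n/100 = 51.15.
This falls in the class 5 ≤ t < 10: L = 5, F = 22, f = 32, h = 5.
55th percentile ≈ 5 + ((51.15 − 22) / 32) × 5 = 9.5547

9.555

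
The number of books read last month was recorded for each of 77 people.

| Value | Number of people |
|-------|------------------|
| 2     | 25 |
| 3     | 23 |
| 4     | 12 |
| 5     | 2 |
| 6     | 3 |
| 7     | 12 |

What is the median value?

Cumulative frequencies: 25, 48, 60, 62, 65, 77
n = 77, so the median is the value in position (n+1)/2 = 39.
Position 39 falls at value 3.

3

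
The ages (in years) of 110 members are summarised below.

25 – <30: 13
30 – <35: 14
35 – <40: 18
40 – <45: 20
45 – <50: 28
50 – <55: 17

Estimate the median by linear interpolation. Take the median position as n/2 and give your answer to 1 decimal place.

Cumulative frequencies: 13, 27, 45, 65, 93, 110
n = 110; position = n/2 = 55.
This falls in the class 40 – <45: L = 40, F = 45, f = 20, h = 5.
Median ≈ 40 + ((55 − 45) / 20) × 5 = 42.5000

42.5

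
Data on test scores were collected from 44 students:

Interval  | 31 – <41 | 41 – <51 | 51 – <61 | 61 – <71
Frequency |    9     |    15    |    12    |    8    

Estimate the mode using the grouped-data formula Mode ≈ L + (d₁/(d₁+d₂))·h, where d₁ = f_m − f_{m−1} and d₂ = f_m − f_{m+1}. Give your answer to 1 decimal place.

Modal class: 41 – <51 (highest frequency 15).
d₁ = 15 − 9 = 6, d₂ = 15 − 12 = 3
Mode ≈ 41 + (6/(6+3)) × 10 = 41 + 6.6667 = 47.6667

47.7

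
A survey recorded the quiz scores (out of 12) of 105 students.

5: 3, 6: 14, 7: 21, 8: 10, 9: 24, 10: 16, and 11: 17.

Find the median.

9

Cumulative frequencies: 3, 17, 38, 48, 72, 88, 105
n = 105, so the median is the value in position (n+1)/2 = 53.
Position 53 falls at value 9.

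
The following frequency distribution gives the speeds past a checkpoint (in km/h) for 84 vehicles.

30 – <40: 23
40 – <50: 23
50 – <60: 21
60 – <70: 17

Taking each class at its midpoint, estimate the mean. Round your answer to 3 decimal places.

48.810

Midpoints: 35, 45, 55, 65
Σfm = 23×35 + 23×45 + 21×55 + 17×65 = 4100
n = Σf = 84
Mean = 4100 / 84 = 48.8095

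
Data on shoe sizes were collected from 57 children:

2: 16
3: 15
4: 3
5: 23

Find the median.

Cumulative frequencies: 16, 31, 34, 57
n = 57, so the median is the value in position (n+1)/2 = 29.
Position 29 falls at value 3.

3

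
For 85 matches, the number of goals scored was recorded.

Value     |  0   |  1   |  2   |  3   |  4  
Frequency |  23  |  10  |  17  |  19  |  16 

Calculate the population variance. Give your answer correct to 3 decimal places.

2.173

Values: 0, 1, 2, 3, 4
n = 85, Σfx = 165, mean = 1.9412
Σfx² = 505
Σf(x − x̄)² = Σfx² − (Σfx)²/n = 505 − 165²/85 = 184.7059
Population variance = 184.7059 / 85 = 2.1730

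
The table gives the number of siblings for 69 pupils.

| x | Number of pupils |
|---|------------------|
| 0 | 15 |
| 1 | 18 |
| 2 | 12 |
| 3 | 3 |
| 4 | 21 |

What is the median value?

Cumulative frequencies: 15, 33, 45, 48, 69
n = 69, so the median is the value in position (n+1)/2 = 35.
Position 35 falls at value 2.

2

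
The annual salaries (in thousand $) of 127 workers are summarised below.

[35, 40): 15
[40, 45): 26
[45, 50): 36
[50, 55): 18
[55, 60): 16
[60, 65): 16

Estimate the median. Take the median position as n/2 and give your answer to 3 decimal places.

Cumulative frequencies: 15, 41, 77, 95, 111, 127
n = 127; position = n/2 = 63.5.
This falls in the class [45, 50): L = 45, F = 41, f = 36, h = 5.
Median ≈ 45 + ((63.5 − 41) / 36) × 5 = 48.1250

48.125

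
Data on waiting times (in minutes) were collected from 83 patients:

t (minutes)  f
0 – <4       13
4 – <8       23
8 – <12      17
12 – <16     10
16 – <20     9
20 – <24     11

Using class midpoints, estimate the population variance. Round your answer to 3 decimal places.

42.075

Midpoints: 2, 6, 10, 14, 18, 22
n = 83, Σfm = 878, mean = 10.5783
Σfm² = 12780
Σf(m − x̄)² = Σfm² − (Σfm)²/n = 12780 − 878²/83 = 3492.2410
Population variance = 3492.2410 / 83 = 42.0752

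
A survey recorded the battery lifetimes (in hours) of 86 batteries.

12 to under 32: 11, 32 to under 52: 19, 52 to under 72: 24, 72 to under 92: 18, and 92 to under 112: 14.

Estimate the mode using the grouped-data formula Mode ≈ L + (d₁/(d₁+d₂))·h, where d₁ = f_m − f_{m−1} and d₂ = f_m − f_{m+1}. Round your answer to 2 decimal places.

61.09

Modal class: 52 to under 72 (highest frequency 24).
d₁ = 24 − 19 = 5, d₂ = 24 − 18 = 6
Mode ≈ 52 + (5/(5+6)) × 20 = 52 + 9.0909 = 61.0909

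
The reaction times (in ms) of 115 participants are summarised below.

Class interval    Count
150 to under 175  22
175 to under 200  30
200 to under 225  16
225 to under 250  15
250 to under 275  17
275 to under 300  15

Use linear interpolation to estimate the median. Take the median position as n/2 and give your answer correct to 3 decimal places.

Cumulative frequencies: 22, 52, 68, 83, 100, 115
n = 115; position = n/2 = 57.5.
This falls in the class 200 to under 225: L = 200, F = 52, f = 16, h = 25.
Median ≈ 200 + ((57.5 − 52) / 16) × 25 = 208.5938

208.594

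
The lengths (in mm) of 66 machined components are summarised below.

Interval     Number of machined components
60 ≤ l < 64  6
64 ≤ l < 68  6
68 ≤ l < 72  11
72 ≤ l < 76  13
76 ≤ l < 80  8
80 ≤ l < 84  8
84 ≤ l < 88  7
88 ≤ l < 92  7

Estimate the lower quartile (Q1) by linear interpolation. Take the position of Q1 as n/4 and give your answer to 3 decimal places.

69.636

Cumulative frequencies: 6, 12, 23, 36, 44, 52, 59, 66
n = 66; position = n/4 = 16.5.
This falls in the class 68 ≤ l < 72: L = 68, F = 12, f = 11, h = 4.
Lower quartile ≈ 68 + ((16.5 − 12) / 11) × 4 = 69.6364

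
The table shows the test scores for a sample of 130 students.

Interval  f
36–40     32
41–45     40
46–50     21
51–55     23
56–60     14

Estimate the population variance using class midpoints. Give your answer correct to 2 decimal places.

Midpoints: 38, 43, 48, 53, 58
n = 130, Σfm = 5975, mean = 45.9615
Σfm² = 280255
Σf(m − x̄)² = Σfm² − (Σfm)²/n = 280255 − 5975²/130 = 5634.8077
Population variance = 5634.8077 / 130 = 43.3447

43.34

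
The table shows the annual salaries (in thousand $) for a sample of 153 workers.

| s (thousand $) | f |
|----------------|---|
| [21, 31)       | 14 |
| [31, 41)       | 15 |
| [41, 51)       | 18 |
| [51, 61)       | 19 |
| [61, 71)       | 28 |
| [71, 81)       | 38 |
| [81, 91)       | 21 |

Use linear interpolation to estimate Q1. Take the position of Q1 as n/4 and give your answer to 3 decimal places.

46.139

Cumulative frequencies: 14, 29, 47, 66, 94, 132, 153
n = 153; position = n/4 = 38.25.
This falls in the class [41, 51): L = 41, F = 29, f = 18, h = 10.
Lower quartile ≈ 41 + ((38.25 − 29) / 18) × 10 = 46.1389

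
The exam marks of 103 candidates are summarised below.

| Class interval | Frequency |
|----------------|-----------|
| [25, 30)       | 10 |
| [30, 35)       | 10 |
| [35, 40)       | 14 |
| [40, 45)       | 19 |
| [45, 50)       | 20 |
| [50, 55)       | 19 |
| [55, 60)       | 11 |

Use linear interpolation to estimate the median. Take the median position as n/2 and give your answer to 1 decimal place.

44.6

Cumulative frequencies: 10, 20, 34, 53, 73, 92, 103
n = 103; position = n/2 = 51.5.
This falls in the class [40, 45): L = 40, F = 34, f = 19, h = 5.
Median ≈ 40 + ((51.5 − 34) / 19) × 5 = 44.6053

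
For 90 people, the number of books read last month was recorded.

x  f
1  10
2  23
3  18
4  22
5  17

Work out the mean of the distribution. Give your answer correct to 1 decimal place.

3.1

Values: 1, 2, 3, 4, 5
Σfx = 10×1 + 23×2 + 18×3 + 22×4 + 17×5 = 283
n = Σf = 90
Mean = 283 / 90 = 3.1444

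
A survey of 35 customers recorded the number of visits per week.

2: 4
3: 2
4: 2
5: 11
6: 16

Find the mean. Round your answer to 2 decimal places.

Values: 2, 3, 4, 5, 6
Σfx = 4×2 + 2×3 + 2×4 + 11×5 + 16×6 = 173
n = Σf = 35
Mean = 173 / 35 = 4.9429

4.94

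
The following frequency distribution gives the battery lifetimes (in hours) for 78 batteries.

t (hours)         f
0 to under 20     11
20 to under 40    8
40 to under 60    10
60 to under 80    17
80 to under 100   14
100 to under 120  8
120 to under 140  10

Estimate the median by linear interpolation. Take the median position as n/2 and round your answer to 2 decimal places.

71.76

Cumulative frequencies: 11, 19, 29, 46, 60, 68, 78
n = 78; position = n/2 = 39.
This falls in the class 60 to under 80: L = 60, F = 29, f = 17, h = 20.
Median ≈ 60 + ((39 − 29) / 17) × 20 = 71.7647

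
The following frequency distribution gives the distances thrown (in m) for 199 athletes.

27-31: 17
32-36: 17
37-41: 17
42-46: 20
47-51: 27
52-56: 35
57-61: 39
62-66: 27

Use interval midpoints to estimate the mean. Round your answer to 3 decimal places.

Midpoints: 29, 34, 39, 44, 49, 54, 59, 64
Σfm = 17×29 + 17×34 + 17×39 + 20×44 + 27×49 + 35×54 + 39×59 + 27×64 = 9856
n = Σf = 199
Mean = 9856 / 199 = 49.5276

49.528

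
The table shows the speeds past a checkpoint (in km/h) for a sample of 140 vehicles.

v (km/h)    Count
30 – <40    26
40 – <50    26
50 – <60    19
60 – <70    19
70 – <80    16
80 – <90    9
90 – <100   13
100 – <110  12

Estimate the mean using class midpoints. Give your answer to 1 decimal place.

63.0

Midpoints: 35, 45, 55, 65, 75, 85, 95, 105
Σfm = 26×35 + 26×45 + 19×55 + 19×65 + 16×75 + 9×85 + 13×95 + 12×105 = 8820
n = Σf = 140
Mean = 8820 / 140 = 63.0000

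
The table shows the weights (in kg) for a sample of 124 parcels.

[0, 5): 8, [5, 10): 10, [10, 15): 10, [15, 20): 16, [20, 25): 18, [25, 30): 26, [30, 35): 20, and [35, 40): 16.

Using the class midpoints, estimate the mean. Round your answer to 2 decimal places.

23.15

Midpoints: 2.5, 7.5, 12.5, 17.5, 22.5, 27.5, 32.5, 37.5
Σfm = 8×2.5 + 10×7.5 + 10×12.5 + 16×17.5 + 18×22.5 + 26×27.5 + 20×32.5 + 16×37.5 = 2870
n = Σf = 124
Mean = 2870 / 124 = 23.1452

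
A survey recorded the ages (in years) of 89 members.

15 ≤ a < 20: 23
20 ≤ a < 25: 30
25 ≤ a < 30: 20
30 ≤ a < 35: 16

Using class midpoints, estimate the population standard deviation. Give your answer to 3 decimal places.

Midpoints: 17.5, 22.5, 27.5, 32.5
n = 89, Σfm = 2147.5, mean = 24.1292
Σfm² = 54256.25
Σf(m − x̄)² = Σfm² − (Σfm)²/n = 54256.25 − 2147.5²/89 = 2438.7640
Population variance = 2438.7640 / 89 = 27.4018
Standard deviation = √27.4018 = 5.2347

5.235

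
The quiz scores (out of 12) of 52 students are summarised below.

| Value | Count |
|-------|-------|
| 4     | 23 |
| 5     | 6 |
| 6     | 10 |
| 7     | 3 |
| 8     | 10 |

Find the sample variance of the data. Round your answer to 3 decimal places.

2.448

Values: 4, 5, 6, 7, 8
n = 52, Σfx = 283, mean = 5.4423
Σfx² = 1665
Σf(x − x̄)² = Σfx² − (Σfx)²/n = 1665 − 283²/52 = 124.8269
Sample variance = 124.8269 / 51 = 2.4476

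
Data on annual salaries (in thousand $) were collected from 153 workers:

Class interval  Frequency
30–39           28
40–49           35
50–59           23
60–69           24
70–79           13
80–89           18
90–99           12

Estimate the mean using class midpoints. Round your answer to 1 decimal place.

58.5

Midpoints: 34.5, 44.5, 54.5, 64.5, 74.5, 84.5, 94.5
Σfm = 28×34.5 + 35×44.5 + 23×54.5 + 24×64.5 + 13×74.5 + 18×84.5 + 12×94.5 = 8948.5
n = Σf = 153
Mean = 8948.5 / 153 = 58.4869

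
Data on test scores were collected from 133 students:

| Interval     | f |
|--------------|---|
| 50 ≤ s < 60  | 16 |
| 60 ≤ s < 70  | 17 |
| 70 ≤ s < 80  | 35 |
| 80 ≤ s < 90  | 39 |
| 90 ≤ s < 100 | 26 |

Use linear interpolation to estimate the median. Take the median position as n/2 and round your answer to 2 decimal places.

Cumulative frequencies: 16, 33, 68, 107, 133
n = 133; position = n/2 = 66.5.
This falls in the class 70 ≤ s < 80: L = 70, F = 33, f = 35, h = 10.
Median ≈ 70 + ((66.5 − 33) / 35) × 10 = 79.5714

79.57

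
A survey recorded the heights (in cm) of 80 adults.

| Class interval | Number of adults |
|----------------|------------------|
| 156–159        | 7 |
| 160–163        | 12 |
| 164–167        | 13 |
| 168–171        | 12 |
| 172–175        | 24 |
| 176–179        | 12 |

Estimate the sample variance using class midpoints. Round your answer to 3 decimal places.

39.443

Midpoints: 157.5, 161.5, 165.5, 169.5, 173.5, 177.5
n = 80, Σfm = 13520, mean = 169.0000
Σfm² = 2287996
Σf(m − x̄)² = Σfm² − (Σfm)²/n = 2287996 − 13520²/80 = 3116.0000
Sample variance = 3116.0000 / 79 = 39.4430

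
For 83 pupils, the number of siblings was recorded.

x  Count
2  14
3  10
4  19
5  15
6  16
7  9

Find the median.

Cumulative frequencies: 14, 24, 43, 58, 74, 83
n = 83, so the median is the value in position (n+1)/2 = 42.
Position 42 falls at value 4.

4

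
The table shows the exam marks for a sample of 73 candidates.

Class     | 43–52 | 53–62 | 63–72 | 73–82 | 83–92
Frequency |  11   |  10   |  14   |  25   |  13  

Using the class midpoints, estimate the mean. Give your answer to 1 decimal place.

Midpoints: 47.5, 57.5, 67.5, 77.5, 87.5
Σfm = 11×47.5 + 10×57.5 + 14×67.5 + 25×77.5 + 13×87.5 = 5117.5
n = Σf = 73
Mean = 5117.5 / 73 = 70.1027

70.1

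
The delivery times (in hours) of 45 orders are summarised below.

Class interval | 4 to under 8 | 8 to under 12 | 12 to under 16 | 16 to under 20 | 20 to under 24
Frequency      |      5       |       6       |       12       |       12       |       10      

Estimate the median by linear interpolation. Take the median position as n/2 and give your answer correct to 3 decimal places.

15.833

Cumulative frequencies: 5, 11, 23, 35, 45
n = 45; position = n/2 = 22.5.
This falls in the class 12 to under 16: L = 12, F = 11, f = 12, h = 4.
Median ≈ 12 + ((22.5 − 11) / 12) × 4 = 15.8333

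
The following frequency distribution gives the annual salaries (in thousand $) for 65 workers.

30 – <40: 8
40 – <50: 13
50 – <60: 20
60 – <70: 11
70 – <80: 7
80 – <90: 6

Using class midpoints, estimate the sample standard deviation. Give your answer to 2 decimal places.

Midpoints: 35, 45, 55, 65, 75, 85
n = 65, Σfm = 3715, mean = 57.1538
Σfm² = 225825
Σf(m − x̄)² = Σfm² − (Σfm)²/n = 225825 − 3715²/65 = 13498.4615
Sample variance = 13498.4615 / 64 = 210.9135
Standard deviation = √210.9135 = 14.5229

14.52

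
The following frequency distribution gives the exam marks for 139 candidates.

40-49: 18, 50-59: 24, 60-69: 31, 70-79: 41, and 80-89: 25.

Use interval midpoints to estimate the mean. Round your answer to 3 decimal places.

66.730

Midpoints: 44.5, 54.5, 64.5, 74.5, 84.5
Σfm = 18×44.5 + 24×54.5 + 31×64.5 + 41×74.5 + 25×84.5 = 9275.5
n = Σf = 139
Mean = 9275.5 / 139 = 66.7302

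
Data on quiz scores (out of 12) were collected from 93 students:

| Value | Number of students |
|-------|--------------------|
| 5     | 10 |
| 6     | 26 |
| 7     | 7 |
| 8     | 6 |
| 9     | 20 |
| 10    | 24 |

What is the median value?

8

Cumulative frequencies: 10, 36, 43, 49, 69, 93
n = 93, so the median is the value in position (n+1)/2 = 47.
Position 47 falls at value 8.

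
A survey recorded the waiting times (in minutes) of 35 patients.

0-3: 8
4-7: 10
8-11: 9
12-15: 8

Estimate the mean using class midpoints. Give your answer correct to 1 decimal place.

7.4

Midpoints: 1.5, 5.5, 9.5, 13.5
Σfm = 8×1.5 + 10×5.5 + 9×9.5 + 8×13.5 = 260.5
n = Σf = 35
Mean = 260.5 / 35 = 7.4429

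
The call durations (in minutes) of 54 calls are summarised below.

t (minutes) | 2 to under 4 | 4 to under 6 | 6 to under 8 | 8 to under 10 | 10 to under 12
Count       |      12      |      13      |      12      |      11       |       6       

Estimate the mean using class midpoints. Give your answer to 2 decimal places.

6.48

Midpoints: 3, 5, 7, 9, 11
Σfm = 12×3 + 13×5 + 12×7 + 11×9 + 6×11 = 350
n = Σf = 54
Mean = 350 / 54 = 6.4815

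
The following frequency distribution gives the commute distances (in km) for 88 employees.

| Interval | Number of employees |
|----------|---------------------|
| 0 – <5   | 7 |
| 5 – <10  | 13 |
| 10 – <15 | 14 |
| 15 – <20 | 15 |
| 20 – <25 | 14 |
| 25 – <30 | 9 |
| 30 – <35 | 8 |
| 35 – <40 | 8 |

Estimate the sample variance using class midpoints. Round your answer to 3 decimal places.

106.528

Midpoints: 2.5, 7.5, 12.5, 17.5, 22.5, 27.5, 32.5, 37.5
n = 88, Σfm = 1675, mean = 19.0341
Σfm² = 41150
Σf(m − x̄)² = Σfm² − (Σfm)²/n = 41150 − 1675²/88 = 9267.8977
Sample variance = 9267.8977 / 87 = 106.5276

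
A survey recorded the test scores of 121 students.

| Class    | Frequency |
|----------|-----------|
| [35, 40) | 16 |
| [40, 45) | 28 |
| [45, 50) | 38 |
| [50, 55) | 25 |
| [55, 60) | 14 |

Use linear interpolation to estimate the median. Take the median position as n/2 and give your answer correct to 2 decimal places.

Cumulative frequencies: 16, 44, 82, 107, 121
n = 121; position = n/2 = 60.5.
This falls in the class [45, 50): L = 45, F = 44, f = 38, h = 5.
Median ≈ 45 + ((60.5 − 44) / 38) × 5 = 47.1711

47.17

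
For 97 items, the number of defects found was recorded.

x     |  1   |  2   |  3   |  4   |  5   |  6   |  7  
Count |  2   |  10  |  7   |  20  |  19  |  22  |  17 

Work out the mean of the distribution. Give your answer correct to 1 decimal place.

4.8

Values: 1, 2, 3, 4, 5, 6, 7
Σfx = 2×1 + 10×2 + 7×3 + 20×4 + 19×5 + 22×6 + 17×7 = 469
n = Σf = 97
Mean = 469 / 97 = 4.8351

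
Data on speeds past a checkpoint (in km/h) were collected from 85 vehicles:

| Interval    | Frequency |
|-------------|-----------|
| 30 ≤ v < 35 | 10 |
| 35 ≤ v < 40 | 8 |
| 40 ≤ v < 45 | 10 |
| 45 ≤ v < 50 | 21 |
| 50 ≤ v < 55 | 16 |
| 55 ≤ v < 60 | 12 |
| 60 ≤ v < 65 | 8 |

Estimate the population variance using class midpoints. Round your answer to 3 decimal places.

Midpoints: 32.5, 37.5, 42.5, 47.5, 52.5, 57.5, 62.5
n = 85, Σfm = 4077.5, mean = 47.9706
Σfm² = 202281.25
Σf(m − x̄)² = Σfm² − (Σfm)²/n = 202281.25 − 4077.5²/85 = 6681.1765
Population variance = 6681.1765 / 85 = 78.6021

78.602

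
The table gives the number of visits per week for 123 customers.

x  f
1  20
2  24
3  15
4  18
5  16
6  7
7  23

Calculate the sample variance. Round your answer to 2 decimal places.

4.40

Values: 1, 2, 3, 4, 5, 6, 7
n = 123, Σfx = 468, mean = 3.8049
Σfx² = 2318
Σf(x − x̄)² = Σfx² − (Σfx)²/n = 2318 − 468²/123 = 537.3171
Sample variance = 537.3171 / 122 = 4.4042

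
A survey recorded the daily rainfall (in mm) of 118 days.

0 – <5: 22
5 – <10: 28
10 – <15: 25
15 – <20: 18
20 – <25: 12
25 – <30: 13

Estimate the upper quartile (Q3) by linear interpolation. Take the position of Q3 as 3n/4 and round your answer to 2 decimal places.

Cumulative frequencies: 22, 50, 75, 93, 105, 118
n = 118; position = 3n/4 = 88.5.
This falls in the class 15 – <20: L = 15, F = 75, f = 18, h = 5.
Upper quartile ≈ 15 + ((88.5 − 75) / 18) × 5 = 18.7500

18.75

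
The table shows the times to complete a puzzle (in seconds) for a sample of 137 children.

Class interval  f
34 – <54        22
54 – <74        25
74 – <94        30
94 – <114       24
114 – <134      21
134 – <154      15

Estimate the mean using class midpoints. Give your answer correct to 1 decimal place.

90.1

Midpoints: 44, 64, 84, 104, 124, 144
Σfm = 22×44 + 25×64 + 30×84 + 24×104 + 21×124 + 15×144 = 12348
n = Σf = 137
Mean = 12348 / 137 = 90.1314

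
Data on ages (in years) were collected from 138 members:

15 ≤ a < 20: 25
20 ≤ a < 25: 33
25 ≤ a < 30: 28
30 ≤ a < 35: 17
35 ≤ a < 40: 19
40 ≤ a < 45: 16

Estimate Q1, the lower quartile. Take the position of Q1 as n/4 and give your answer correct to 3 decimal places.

Cumulative frequencies: 25, 58, 86, 103, 122, 138
n = 138; position = n/4 = 34.5.
This falls in the class 20 ≤ a < 25: L = 20, F = 25, f = 33, h = 5.
Lower quartile ≈ 20 + ((34.5 − 25) / 33) × 5 = 21.4394

21.439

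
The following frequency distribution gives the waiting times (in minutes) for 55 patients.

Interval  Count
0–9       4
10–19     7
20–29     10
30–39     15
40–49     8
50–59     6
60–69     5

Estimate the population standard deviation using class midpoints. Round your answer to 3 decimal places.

Midpoints: 4.5, 14.5, 24.5, 34.5, 44.5, 54.5, 64.5
n = 55, Σfm = 1887.5, mean = 34.3182
Σfm² = 79873.75
Σf(m − x̄)² = Σfm² − (Σfm)²/n = 79873.75 − 1887.5²/55 = 15098.1818
Population variance = 15098.1818 / 55 = 274.5124
Standard deviation = √274.5124 = 16.5684

16.568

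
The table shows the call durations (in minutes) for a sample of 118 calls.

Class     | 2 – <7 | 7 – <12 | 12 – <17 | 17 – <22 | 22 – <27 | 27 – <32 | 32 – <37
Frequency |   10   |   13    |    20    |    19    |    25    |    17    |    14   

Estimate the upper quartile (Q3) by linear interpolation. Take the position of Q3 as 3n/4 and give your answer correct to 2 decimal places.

27.44

Cumulative frequencies: 10, 23, 43, 62, 87, 104, 118
n = 118; position = 3n/4 = 88.5.
This falls in the class 27 – <32: L = 27, F = 87, f = 17, h = 5.
Upper quartile ≈ 27 + ((88.5 − 87) / 17) × 5 = 27.4412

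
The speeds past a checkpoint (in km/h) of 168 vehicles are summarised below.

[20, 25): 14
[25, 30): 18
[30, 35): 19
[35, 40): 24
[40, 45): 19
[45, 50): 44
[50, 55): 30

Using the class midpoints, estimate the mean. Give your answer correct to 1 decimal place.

Midpoints: 22.5, 27.5, 32.5, 37.5, 42.5, 47.5, 52.5
Σfm = 14×22.5 + 18×27.5 + 19×32.5 + 24×37.5 + 19×42.5 + 44×47.5 + 30×52.5 = 6800
n = Σf = 168
Mean = 6800 / 168 = 40.4762

40.5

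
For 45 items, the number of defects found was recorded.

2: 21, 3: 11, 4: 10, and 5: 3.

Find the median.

3

Cumulative frequencies: 21, 32, 42, 45
n = 45, so the median is the value in position (n+1)/2 = 23.
Position 23 falls at value 3.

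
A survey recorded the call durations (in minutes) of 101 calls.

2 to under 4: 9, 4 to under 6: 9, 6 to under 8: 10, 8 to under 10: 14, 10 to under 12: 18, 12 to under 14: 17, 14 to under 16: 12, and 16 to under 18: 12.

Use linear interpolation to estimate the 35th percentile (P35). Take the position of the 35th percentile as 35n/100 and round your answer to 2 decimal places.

9.05

Cumulative frequencies: 9, 18, 28, 42, 60, 77, 89, 101
n = 101; position = 35n/100 = 35.35.
This falls in the class 8 to under 10: L = 8, F = 28, f = 14, h = 2.
35th percentile ≈ 8 + ((35.35 − 28) / 14) × 2 = 9.0500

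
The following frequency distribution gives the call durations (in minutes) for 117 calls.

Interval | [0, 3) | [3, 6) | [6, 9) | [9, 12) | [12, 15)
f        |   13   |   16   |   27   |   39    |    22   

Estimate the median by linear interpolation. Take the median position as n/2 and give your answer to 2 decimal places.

Cumulative frequencies: 13, 29, 56, 95, 117
n = 117; position = n/2 = 58.5.
This falls in the class [9, 12): L = 9, F = 56, f = 39, h = 3.
Median ≈ 9 + ((58.5 − 56) / 39) × 3 = 9.1923

9.19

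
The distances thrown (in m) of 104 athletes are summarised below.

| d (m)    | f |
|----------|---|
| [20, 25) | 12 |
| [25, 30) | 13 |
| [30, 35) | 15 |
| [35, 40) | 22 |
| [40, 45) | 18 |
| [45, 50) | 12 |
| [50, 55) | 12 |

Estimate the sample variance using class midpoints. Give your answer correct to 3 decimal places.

84.706

Midpoints: 22.5, 27.5, 32.5, 37.5, 42.5, 47.5, 52.5
n = 104, Σfm = 3905, mean = 37.5481
Σfm² = 155350
Σf(m − x̄)² = Σfm² − (Σfm)²/n = 155350 − 3905²/104 = 8724.7596
Sample variance = 8724.7596 / 103 = 84.7064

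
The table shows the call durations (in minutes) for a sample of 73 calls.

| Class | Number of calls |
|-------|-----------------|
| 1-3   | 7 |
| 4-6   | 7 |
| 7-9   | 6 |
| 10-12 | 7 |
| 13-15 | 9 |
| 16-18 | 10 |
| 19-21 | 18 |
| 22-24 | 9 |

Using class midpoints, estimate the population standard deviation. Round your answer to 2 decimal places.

Midpoints: 2, 5, 8, 11, 14, 17, 20, 23
n = 73, Σfm = 1037, mean = 14.2055
Σfm² = 18049
Σf(m − x̄)² = Σfm² − (Σfm)²/n = 18049 − 1037²/73 = 3317.9178
Population variance = 3317.9178 / 73 = 45.4509
Standard deviation = √45.4509 = 6.7417

6.74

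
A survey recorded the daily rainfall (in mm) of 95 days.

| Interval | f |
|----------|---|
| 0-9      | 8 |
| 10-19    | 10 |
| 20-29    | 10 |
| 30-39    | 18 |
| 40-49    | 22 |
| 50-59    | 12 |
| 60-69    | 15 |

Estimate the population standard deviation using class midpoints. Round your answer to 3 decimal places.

Midpoints: 4.5, 14.5, 24.5, 34.5, 44.5, 54.5, 64.5
n = 95, Σfm = 3647.5, mean = 38.3947
Σfm² = 171303.75
Σf(m − x̄)² = Σfm² − (Σfm)²/n = 171303.75 − 3647.5²/95 = 31258.9474
Population variance = 31258.9474 / 95 = 329.0416
Standard deviation = √329.0416 = 18.1395

18.140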